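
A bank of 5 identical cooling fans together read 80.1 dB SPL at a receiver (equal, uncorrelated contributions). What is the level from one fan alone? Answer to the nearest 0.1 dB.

73.1 dB SPL

5 equal incoherent sources add 10·log₁₀(5) = 6.99 dB over one source.
L_one = 80.1 − 6.99 = 73.1 dB SPL.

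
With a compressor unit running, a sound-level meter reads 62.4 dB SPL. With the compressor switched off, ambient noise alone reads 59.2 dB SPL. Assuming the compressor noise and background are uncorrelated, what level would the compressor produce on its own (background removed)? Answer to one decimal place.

Subtract intensities: L_src = 10·log₁₀(10^(L_total/10) − 10^(L_bg/10)).
L_src = 10·log₁₀(10^(62.4/10) − 10^(59.2/10)) = 10·log₁₀(906000) = 59.6 dB SPL.

59.6 dB SPL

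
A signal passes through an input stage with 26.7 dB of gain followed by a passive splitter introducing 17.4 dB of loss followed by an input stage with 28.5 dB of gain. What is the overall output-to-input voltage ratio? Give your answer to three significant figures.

77.6

Net gain = 26.7 + (−17.4) + 28.5 = 37.8 dB.
Voltage ratio = 10^(37.8/20) = 77.6.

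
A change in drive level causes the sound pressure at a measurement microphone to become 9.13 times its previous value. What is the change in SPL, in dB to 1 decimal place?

SPL change from a pressure ratio uses the 20·log₁₀ form:
20·log₁₀(9.13) = 19.2 dB.

19.2 dB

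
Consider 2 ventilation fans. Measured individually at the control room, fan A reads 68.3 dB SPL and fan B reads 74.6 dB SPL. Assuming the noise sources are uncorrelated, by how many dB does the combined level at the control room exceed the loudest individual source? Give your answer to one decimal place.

0.9 dB

Add the sources as powers (linear), then convert back to dB:
L_total = 10·log₁₀(10^(68.3/10) + 10^(74.6/10)) = 75.51 dB SPL.
Excess over the loudest (74.6 dB): 75.51 − 74.6 = 0.9 dB.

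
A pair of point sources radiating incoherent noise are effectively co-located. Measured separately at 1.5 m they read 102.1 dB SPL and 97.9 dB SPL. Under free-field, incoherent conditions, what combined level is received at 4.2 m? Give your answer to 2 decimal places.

Combined at 1.5 m: 10·log₁₀(10^(102.1/10)+10^(97.9/10)) = 103.499 dB SPL.
Then apply −20·log₁₀(4.2/1.5) = -8.943 dB → 94.56 dB SPL.

94.56 dB SPL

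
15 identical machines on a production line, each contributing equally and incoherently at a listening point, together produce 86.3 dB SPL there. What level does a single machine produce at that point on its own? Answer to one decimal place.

74.5 dB SPL

15 equal incoherent sources add 10·log₁₀(15) = 11.76 dB over one source.
L_one = 86.3 − 11.76 = 74.5 dB SPL.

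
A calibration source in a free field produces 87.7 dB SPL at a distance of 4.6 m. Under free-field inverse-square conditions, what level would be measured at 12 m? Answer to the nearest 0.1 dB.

79.4 dB SPL

Free-field point source: level drops by 20·log₁₀ of the distance ratio.
ΔL = −20·log₁₀(12/4.6) = -8.33 dB, so L₂ = 87.7 + (-8.33) = 79.4 dB SPL.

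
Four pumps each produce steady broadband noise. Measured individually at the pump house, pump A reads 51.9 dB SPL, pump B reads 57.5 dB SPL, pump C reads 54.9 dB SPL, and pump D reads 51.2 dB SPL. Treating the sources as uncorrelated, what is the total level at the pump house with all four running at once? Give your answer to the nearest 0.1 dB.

60.6 dB SPL

Incoherent sources sum as intensities:
L_total = 10·log₁₀(10^(51.9/10) + 10^(57.5/10) + 10^(54.9/10) + 10^(51.2/10)) = 10·log₁₀(1158000) = 60.6 dB SPL.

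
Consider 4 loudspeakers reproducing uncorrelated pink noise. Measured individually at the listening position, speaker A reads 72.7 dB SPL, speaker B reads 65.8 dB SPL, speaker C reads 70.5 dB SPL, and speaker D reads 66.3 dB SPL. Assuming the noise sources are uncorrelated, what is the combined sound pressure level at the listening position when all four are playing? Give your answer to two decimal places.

75.79 dB SPL

Incoherent sources sum as intensities:
L_total = 10·log₁₀(10^(72.7/10) + 10^(65.8/10) + 10^(70.5/10) + 10^(66.3/10)) = 10·log₁₀(37910000) = 75.79 dB SPL.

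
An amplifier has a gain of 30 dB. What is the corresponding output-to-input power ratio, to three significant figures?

1000

Power ratio = 10^(dB/10).
10^(30/10) = 10^(3.000) = 1000.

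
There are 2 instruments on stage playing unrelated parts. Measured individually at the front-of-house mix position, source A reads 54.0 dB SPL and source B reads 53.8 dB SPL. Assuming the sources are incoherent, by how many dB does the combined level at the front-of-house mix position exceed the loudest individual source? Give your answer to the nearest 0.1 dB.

Incoherent sources sum as intensities:
L_total = 10·log₁₀(10^(54.0/10) + 10^(53.8/10)) = 56.91 dB SPL.
Excess over the loudest (54.0 dB): 56.91 − 54.0 = 2.9 dB.

2.9 dB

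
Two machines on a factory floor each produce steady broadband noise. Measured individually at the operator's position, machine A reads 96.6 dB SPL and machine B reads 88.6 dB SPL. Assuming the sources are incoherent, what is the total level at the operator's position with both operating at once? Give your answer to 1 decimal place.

Add the sources as powers (linear), then convert back to dB:
L_total = 10·log₁₀(10^(96.6/10) + 10^(88.6/10)) = 10·log₁₀(5295000000) = 97.2 dB SPL.

97.2 dB SPL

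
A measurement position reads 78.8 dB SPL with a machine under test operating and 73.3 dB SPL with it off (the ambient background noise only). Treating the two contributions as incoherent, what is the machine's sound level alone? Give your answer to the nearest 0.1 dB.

77.4 dB SPL

Background correction is a power subtraction:
L_src = 10·log₁₀(10^(78.8/10) − 10^(73.3/10)) = 10·log₁₀(54480000) = 77.4 dB SPL.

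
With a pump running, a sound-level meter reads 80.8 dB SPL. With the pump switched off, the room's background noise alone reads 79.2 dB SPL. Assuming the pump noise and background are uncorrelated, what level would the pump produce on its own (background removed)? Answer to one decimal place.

Subtract intensities: L_src = 10·log₁₀(10^(L_total/10) − 10^(L_bg/10)).
L_src = 10·log₁₀(10^(80.8/10) − 10^(79.2/10)) = 10·log₁₀(37050000) = 75.7 dB SPL.

75.7 dB SPL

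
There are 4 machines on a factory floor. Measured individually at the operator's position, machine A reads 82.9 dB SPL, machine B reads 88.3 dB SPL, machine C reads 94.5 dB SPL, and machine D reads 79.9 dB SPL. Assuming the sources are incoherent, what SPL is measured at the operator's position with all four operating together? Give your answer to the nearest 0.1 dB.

95.8 dB SPL

Incoherent sources sum as intensities:
L_total = 10·log₁₀(10^(82.9/10) + 10^(88.3/10) + 10^(94.5/10) + 10^(79.9/10)) = 10·log₁₀(3787000000) = 95.8 dB SPL.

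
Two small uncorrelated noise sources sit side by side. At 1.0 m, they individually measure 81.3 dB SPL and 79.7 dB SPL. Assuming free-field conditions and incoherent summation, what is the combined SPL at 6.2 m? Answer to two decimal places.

Combined at 1.0 m: 10·log₁₀(10^(81.3/10)+10^(79.7/10)) = 83.584 dB SPL.
Then apply −20·log₁₀(6.2/1.0) = -15.848 dB → 67.74 dB SPL.

67.74 dB SPL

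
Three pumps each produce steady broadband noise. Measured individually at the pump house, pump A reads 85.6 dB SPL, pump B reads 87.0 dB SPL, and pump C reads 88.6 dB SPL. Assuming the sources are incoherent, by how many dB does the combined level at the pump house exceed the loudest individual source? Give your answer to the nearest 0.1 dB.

3.4 dB

Add the sources as powers (linear), then convert back to dB:
L_total = 10·log₁₀(10^(85.6/10) + 10^(87.0/10) + 10^(88.6/10)) = 92.01 dB SPL.
Excess over the loudest (88.6 dB): 92.01 − 88.6 = 3.4 dB.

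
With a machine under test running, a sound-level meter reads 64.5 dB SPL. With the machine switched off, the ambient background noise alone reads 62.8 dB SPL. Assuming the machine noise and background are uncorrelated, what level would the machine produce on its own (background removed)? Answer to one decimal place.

59.6 dB SPL

Background correction is a power subtraction:
L_src = 10·log₁₀(10^(64.5/10) − 10^(62.8/10)) = 10·log₁₀(912900) = 59.6 dB SPL.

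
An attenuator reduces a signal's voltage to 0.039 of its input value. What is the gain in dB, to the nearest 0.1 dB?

Voltage ratio → dB uses the 20·log₁₀ form:
20·log₁₀(0.039) = -28.2 dB.

-28.2 dB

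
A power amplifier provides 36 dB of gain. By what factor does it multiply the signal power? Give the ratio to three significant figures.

Power ratio = 10^(dB/10).
10^(36/10) = 10^(3.600) = 3980.

3980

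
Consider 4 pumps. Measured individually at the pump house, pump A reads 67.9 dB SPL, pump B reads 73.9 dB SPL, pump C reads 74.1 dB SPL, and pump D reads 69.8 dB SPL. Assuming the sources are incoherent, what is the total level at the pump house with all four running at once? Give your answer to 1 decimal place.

78.2 dB SPL

Uncorrelated sources add in intensity (power), not in dB.
L_total = 10·log₁₀(10^(67.9/10) + 10^(73.9/10) + 10^(74.1/10) + 10^(69.8/10)) = 10·log₁₀(65970000) = 78.2 dB SPL.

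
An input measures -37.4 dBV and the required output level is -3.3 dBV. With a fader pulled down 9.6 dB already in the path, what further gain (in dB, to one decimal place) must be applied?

The required make-up gain is the shortfall in the dB sum.
G = -3.3 − (-37.4) + 9.6 = 43.7 dB.

43.7 dB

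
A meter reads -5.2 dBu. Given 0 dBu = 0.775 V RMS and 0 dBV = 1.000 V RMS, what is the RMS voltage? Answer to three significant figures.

0.426 V

V = 0.775 V × 10^(-5.2/20).
= 0.775 × 0.5495 = 0.426 V.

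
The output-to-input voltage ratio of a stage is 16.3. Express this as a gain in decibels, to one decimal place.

24.2 dB

Voltage ratio → dB uses the 20·log₁₀ form:
20·log₁₀(16.3) = 24.2 dB.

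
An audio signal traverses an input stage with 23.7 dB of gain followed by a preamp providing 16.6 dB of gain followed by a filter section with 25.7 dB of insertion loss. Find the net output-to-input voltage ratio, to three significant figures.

Net gain = 23.7 + 16.6 + (−25.7) = 14.6 dB.
Voltage ratio = 10^(14.6/20) = 5.37.

5.37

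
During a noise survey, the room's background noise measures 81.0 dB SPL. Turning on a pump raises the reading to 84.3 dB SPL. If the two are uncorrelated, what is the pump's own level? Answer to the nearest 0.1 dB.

81.6 dB SPL

Background correction is a power subtraction:
L_src = 10·log₁₀(10^(84.3/10) − 10^(81.0/10)) = 10·log₁₀(143300000) = 81.6 dB SPL.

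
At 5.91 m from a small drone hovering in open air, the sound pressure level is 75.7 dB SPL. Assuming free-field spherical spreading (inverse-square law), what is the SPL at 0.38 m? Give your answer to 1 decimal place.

99.5 dB SPL

Free-field point source: level drops by 20·log₁₀ of the distance ratio.
ΔL = −20·log₁₀(0.38/5.91) = 23.84 dB, so L₂ = 75.7 + (23.84) = 99.5 dB SPL.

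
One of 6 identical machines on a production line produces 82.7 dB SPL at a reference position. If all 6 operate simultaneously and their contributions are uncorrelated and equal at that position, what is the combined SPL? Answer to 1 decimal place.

6 equal incoherent sources raise the level by 10·log₁₀(6) = 7.78 dB.
L_total = 82.7 + 7.78 = 90.5 dB SPL.

90.5 dB SPL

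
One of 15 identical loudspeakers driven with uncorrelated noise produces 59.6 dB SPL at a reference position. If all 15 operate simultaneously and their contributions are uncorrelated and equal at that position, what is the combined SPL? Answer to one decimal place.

15 equal incoherent sources raise the level by 10·log₁₀(15) = 11.76 dB.
L_total = 59.6 + 11.76 = 71.4 dB SPL.

71.4 dB SPL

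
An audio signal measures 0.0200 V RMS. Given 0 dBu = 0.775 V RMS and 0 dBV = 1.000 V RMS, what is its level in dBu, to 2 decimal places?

-31.77 dBu

dBu = 20·log₁₀(V / 0.775 V).
20·log₁₀(0.0200/0.775) = -31.77 dBu.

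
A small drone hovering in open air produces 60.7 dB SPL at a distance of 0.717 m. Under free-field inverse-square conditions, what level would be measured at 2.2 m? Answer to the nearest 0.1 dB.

51.0 dB SPL

Free-field point source: level drops by 20·log₁₀ of the distance ratio.
ΔL = −20·log₁₀(2.2/0.717) = -9.74 dB, so L₂ = 60.7 + (-9.74) = 51.0 dB SPL.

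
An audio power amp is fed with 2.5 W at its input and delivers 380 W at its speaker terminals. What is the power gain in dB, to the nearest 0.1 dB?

Power is a power quantity, so gain = 10·log₁₀(P_out/P_in).
10·log₁₀(380/2.5) = 10·log₁₀(152.0) = 21.8 dB.

21.8 dB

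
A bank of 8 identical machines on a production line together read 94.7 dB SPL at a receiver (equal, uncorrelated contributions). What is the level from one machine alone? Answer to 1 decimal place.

85.7 dB SPL

8 equal incoherent sources add 10·log₁₀(8) = 9.03 dB over one source.
L_one = 94.7 − 9.03 = 85.7 dB SPL.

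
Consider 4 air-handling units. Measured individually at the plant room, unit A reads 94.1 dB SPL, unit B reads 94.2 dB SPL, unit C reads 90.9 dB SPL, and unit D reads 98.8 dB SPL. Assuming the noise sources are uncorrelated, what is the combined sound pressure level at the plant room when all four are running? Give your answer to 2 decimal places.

Uncorrelated sources add in intensity (power), not in dB.
L_total = 10·log₁₀(10^(94.1/10) + 10^(94.2/10) + 10^(90.9/10) + 10^(98.8/10)) = 10·log₁₀(14017000000) = 101.47 dB SPL.

101.47 dB SPL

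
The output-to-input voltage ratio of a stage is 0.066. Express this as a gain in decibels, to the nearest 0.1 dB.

-23.6 dB

Voltage ratio → dB uses the 20·log₁₀ form:
20·log₁₀(0.066) = -23.6 dB.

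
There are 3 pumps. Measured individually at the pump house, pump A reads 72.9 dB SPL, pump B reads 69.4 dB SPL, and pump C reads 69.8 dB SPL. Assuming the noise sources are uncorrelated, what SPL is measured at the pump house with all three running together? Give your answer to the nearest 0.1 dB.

75.8 dB SPL

Add the sources as powers (linear), then convert back to dB:
L_total = 10·log₁₀(10^(72.9/10) + 10^(69.4/10) + 10^(69.8/10)) = 10·log₁₀(37760000) = 75.8 dB SPL.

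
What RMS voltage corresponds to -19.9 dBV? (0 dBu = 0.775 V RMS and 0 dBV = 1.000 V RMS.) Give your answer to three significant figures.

V = 1.000 V × 10^(-19.9/20).
= 1.000 × 0.1012 = 0.101 V.

0.101 V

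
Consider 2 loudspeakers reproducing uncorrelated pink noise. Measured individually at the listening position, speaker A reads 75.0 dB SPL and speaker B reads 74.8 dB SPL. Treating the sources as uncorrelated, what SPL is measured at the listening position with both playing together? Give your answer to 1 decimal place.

77.9 dB SPL

Uncorrelated sources add in intensity (power), not in dB.
L_total = 10·log₁₀(10^(75.0/10) + 10^(74.8/10)) = 10·log₁₀(61820000) = 77.9 dB SPL.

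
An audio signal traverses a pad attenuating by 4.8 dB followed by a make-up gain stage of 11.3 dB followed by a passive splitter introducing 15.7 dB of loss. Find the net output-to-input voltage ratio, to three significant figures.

0.347

Net gain = (−4.8) + 11.3 + (−15.7) = -9.2 dB.
Voltage ratio = 10^(-9.2/20) = 0.347.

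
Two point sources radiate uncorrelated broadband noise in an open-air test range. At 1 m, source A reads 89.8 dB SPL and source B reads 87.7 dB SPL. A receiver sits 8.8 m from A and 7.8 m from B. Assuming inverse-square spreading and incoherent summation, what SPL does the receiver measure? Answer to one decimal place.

73.4 dB SPL

At the listener: L_A = 89.8 − 20·log₁₀(8.8) = 70.91 dB; L_B = 87.7 − 20·log₁₀(7.8) = 69.86 dB.
Combined: 10·log₁₀(10^(70.91/10)+10^(69.86/10)) = 73.4 dB SPL.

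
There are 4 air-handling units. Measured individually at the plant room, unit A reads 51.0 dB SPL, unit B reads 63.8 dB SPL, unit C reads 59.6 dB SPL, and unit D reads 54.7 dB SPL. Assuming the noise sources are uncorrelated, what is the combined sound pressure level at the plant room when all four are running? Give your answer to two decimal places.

65.72 dB SPL

Add the sources as powers (linear), then convert back to dB:
L_total = 10·log₁₀(10^(51.0/10) + 10^(63.8/10) + 10^(59.6/10) + 10^(54.7/10)) = 10·log₁₀(3732000) = 65.72 dB SPL.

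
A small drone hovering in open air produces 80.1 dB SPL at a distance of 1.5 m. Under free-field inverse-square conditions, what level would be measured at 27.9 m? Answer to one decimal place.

54.7 dB SPL

Inverse-square spreading gives ΔL = −20·log₁₀(d₂/d₁).
ΔL = −20·log₁₀(27.9/1.5) = -25.39 dB, so L₂ = 80.1 + (-25.39) = 54.7 dB SPL.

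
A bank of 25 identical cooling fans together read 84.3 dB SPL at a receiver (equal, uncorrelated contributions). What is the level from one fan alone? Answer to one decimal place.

25 equal incoherent sources add 10·log₁₀(25) = 13.98 dB over one source.
L_one = 84.3 − 13.98 = 70.3 dB SPL.

70.3 dB SPL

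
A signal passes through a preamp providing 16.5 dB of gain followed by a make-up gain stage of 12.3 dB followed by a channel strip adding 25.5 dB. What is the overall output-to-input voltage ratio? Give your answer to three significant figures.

519

Net gain = 16.5 + 12.3 + 25.5 = 54.3 dB.
Voltage ratio = 10^(54.3/20) = 519.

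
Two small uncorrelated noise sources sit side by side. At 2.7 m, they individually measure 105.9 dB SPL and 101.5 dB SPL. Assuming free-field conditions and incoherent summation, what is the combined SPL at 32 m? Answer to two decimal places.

85.77 dB SPL

Combined at 2.7 m: 10·log₁₀(10^(105.9/10)+10^(101.5/10)) = 107.245 dB SPL.
Then apply −20·log₁₀(32/2.7) = -21.476 dB → 85.77 dB SPL.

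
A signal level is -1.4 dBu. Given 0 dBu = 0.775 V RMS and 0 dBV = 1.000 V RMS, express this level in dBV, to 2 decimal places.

-3.61 dBV

The offset between the scales is 20·log₁₀(0.775/1.000) = −2.214 dB.
So dBV = -1.4 − 2.214 = -3.61 dBV.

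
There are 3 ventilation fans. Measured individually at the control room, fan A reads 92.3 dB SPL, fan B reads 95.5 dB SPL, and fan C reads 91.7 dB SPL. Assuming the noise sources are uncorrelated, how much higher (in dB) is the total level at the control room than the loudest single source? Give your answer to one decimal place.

2.8 dB

Uncorrelated sources add in intensity (power), not in dB.
L_total = 10·log₁₀(10^(92.3/10) + 10^(95.5/10) + 10^(91.7/10)) = 98.28 dB SPL.
Excess over the loudest (95.5 dB): 98.28 − 95.5 = 2.8 dB.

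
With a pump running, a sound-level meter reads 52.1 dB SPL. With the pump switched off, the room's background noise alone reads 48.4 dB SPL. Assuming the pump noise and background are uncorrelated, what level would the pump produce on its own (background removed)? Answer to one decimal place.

49.7 dB SPL

Background correction is a power subtraction:
L_src = 10·log₁₀(10^(52.1/10) − 10^(48.4/10)) = 10·log₁₀(93000) = 49.7 dB SPL.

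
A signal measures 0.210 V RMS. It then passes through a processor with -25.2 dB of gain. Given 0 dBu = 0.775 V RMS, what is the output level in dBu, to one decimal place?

-36.5 dBu

Input level: 20·log₁₀(0.210/0.775) = -11.34 dBu.
Output: -11.34 − 25.2 = -36.5 dBu.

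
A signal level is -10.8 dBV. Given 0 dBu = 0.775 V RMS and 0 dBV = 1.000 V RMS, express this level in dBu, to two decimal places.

The offset between the scales is 20·log₁₀(0.775/1.000) = −2.214 dB.
So dBu = -10.8 + 2.214 = -8.59 dBu.

-8.59 dBu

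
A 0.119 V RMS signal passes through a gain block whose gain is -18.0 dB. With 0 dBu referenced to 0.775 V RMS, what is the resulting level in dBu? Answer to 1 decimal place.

Input level: 20·log₁₀(0.119/0.775) = -16.28 dBu.
Output: -16.28 − 18.0 = -34.3 dBu.

-34.3 dBu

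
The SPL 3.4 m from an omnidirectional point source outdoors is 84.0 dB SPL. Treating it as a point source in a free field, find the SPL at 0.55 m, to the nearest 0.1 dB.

99.8 dB SPL

Free-field point source: level drops by 20·log₁₀ of the distance ratio.
ΔL = −20·log₁₀(0.55/3.4) = 15.82 dB, so L₂ = 84.0 + (15.82) = 99.8 dB SPL.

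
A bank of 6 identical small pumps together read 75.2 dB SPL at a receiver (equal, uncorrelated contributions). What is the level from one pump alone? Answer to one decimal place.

6 equal incoherent sources add 10·log₁₀(6) = 7.78 dB over one source.
L_one = 75.2 − 7.78 = 67.4 dB SPL.

67.4 dB SPL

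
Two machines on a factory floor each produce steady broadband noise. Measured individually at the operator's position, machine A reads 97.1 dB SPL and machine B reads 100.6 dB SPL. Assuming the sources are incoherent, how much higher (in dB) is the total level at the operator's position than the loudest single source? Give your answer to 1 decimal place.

Add the sources as powers (linear), then convert back to dB:
L_total = 10·log₁₀(10^(97.1/10) + 10^(100.6/10)) = 102.20 dB SPL.
Excess over the loudest (100.6 dB): 102.20 − 100.6 = 1.6 dB.

1.6 dB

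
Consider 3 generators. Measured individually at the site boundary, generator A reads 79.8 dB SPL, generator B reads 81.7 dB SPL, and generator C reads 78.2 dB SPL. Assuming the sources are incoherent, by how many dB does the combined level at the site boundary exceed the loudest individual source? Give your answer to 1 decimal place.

Uncorrelated sources add in intensity (power), not in dB.
L_total = 10·log₁₀(10^(79.8/10) + 10^(81.7/10) + 10^(78.2/10)) = 84.91 dB SPL.
Excess over the loudest (81.7 dB): 84.91 − 81.7 = 3.2 dB.

3.2 dB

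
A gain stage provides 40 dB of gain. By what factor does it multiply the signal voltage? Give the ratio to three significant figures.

100

Voltage ratio = 10^(dB/20).
10^(40/20) = 10^(2.000) = 100.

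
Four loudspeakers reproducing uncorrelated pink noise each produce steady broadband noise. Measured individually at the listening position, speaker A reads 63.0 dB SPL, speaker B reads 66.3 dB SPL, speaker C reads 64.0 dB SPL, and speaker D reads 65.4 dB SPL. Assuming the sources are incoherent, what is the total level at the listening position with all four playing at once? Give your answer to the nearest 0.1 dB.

Uncorrelated sources add in intensity (power), not in dB.
L_total = 10·log₁₀(10^(63.0/10) + 10^(66.3/10) + 10^(64.0/10) + 10^(65.4/10)) = 10·log₁₀(12240000) = 70.9 dB SPL.

70.9 dB SPL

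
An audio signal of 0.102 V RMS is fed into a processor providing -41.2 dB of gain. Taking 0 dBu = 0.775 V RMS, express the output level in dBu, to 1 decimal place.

Input level: 20·log₁₀(0.102/0.775) = -17.61 dBu.
Output: -17.61 − 41.2 = -58.8 dBu.

-58.8 dBu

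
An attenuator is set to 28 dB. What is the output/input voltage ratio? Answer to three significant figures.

0.0398

Voltage ratio = 10^(dB/20).
10^(-28/20) = 10^(-1.400) = 0.0398.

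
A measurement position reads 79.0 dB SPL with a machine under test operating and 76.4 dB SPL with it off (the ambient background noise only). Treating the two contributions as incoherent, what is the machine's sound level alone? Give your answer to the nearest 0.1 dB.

Background correction is a power subtraction:
L_src = 10·log₁₀(10^(79.0/10) − 10^(76.4/10)) = 10·log₁₀(35780000) = 75.5 dB SPL.

75.5 dB SPL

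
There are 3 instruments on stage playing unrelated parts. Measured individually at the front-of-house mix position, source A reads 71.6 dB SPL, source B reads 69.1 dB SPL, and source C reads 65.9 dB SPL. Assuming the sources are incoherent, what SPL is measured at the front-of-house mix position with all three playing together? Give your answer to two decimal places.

Add the sources as powers (linear), then convert back to dB:
L_total = 10·log₁₀(10^(71.6/10) + 10^(69.1/10) + 10^(65.9/10)) = 10·log₁₀(26470000) = 74.23 dB SPL.

74.23 dB SPL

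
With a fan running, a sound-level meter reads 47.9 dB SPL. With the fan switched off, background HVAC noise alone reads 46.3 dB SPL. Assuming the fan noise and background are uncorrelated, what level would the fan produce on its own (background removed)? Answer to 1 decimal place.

Background correction is a power subtraction:
L_src = 10·log₁₀(10^(47.9/10) − 10^(46.3/10)) = 10·log₁₀(19000) = 42.8 dB SPL.

42.8 dB SPL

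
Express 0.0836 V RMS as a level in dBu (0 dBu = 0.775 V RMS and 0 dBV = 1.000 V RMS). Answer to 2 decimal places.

dBu = 20·log₁₀(V / 0.775 V).
20·log₁₀(0.0836/0.775) = -19.34 dBu.

-19.34 dBu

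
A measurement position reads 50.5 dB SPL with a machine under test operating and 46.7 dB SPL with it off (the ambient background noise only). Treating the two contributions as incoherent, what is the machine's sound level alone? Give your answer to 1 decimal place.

Subtract intensities: L_src = 10·log₁₀(10^(L_total/10) − 10^(L_bg/10)).
L_src = 10·log₁₀(10^(50.5/10) − 10^(46.7/10)) = 10·log₁₀(65430) = 48.2 dB SPL.

48.2 dB SPL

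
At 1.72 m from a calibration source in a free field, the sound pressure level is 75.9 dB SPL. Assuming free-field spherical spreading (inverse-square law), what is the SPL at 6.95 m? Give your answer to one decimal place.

For a point source in a free field, ΔL = −20·log₁₀(d₂/d₁).
ΔL = −20·log₁₀(6.95/1.72) = -12.13 dB, so L₂ = 75.9 + (-12.13) = 63.8 dB SPL.

63.8 dB SPL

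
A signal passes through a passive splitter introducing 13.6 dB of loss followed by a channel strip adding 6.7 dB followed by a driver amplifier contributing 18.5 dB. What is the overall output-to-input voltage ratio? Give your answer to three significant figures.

Net gain = (−13.6) + 6.7 + 18.5 = 11.6 dB.
Voltage ratio = 10^(11.6/20) = 3.80.

3.80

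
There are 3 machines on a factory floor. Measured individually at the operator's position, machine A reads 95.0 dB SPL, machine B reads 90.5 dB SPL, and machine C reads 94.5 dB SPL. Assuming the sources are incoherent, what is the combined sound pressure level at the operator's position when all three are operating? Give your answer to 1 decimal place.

Uncorrelated sources add in intensity (power), not in dB.
L_total = 10·log₁₀(10^(95.0/10) + 10^(90.5/10) + 10^(94.5/10)) = 10·log₁₀(7103000000) = 98.5 dB SPL.

98.5 dB SPL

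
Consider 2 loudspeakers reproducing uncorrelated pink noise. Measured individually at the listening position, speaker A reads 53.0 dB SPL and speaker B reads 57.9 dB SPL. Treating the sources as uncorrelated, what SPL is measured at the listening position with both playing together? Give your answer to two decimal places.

59.12 dB SPL

Add the sources as powers (linear), then convert back to dB:
L_total = 10·log₁₀(10^(53.0/10) + 10^(57.9/10)) = 10·log₁₀(816100) = 59.12 dB SPL.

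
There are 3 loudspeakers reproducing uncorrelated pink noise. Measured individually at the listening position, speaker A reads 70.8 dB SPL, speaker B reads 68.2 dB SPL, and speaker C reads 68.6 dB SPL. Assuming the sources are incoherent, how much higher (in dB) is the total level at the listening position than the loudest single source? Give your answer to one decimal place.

Incoherent sources sum as intensities:
L_total = 10·log₁₀(10^(70.8/10) + 10^(68.2/10) + 10^(68.6/10)) = 74.13 dB SPL.
Excess over the loudest (70.8 dB): 74.13 − 70.8 = 3.3 dB.

3.3 dB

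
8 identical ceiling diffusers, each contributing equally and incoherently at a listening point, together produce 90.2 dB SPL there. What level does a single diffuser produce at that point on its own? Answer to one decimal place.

8 equal incoherent sources add 10·log₁₀(8) = 9.03 dB over one source.
L_one = 90.2 − 9.03 = 81.2 dB SPL.

81.2 dB SPL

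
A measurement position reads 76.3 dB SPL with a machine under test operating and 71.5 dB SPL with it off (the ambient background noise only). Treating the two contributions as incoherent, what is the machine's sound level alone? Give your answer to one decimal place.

74.6 dB SPL

Remove the background by subtracting linear intensities:
L_src = 10·log₁₀(10^(76.3/10) − 10^(71.5/10)) = 10·log₁₀(28530000) = 74.6 dB SPL.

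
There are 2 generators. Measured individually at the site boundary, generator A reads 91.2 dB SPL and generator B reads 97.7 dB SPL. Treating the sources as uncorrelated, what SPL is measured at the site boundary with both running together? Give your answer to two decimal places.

98.58 dB SPL

Add the sources as powers (linear), then convert back to dB:
L_total = 10·log₁₀(10^(91.2/10) + 10^(97.7/10)) = 10·log₁₀(7207000000) = 98.58 dB SPL.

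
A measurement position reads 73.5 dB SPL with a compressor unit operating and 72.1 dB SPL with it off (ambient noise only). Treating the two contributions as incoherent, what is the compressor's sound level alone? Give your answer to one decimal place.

67.9 dB SPL

Background correction is a power subtraction:
L_src = 10·log₁₀(10^(73.5/10) − 10^(72.1/10)) = 10·log₁₀(6169000) = 67.9 dB SPL.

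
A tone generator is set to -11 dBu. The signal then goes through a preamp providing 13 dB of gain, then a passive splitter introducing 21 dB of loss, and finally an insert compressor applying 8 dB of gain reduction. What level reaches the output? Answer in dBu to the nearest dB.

-27 dBu

Cascaded gains and losses add directly in dB.
-11 + 13 − 21 − 8 = -27 dBu.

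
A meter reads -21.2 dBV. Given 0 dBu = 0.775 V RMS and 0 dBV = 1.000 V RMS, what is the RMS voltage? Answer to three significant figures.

0.0871 V

V = 1.000 V × 10^(-21.2/20).
= 1.000 × 0.08710 = 0.0871 V.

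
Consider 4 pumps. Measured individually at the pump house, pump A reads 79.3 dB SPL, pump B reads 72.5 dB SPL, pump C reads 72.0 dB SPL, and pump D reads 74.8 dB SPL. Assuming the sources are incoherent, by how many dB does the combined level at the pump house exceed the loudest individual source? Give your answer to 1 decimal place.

Uncorrelated sources add in intensity (power), not in dB.
L_total = 10·log₁₀(10^(79.3/10) + 10^(72.5/10) + 10^(72.0/10) + 10^(74.8/10)) = 81.73 dB SPL.
Excess over the loudest (79.3 dB): 81.73 − 79.3 = 2.4 dB.

2.4 dB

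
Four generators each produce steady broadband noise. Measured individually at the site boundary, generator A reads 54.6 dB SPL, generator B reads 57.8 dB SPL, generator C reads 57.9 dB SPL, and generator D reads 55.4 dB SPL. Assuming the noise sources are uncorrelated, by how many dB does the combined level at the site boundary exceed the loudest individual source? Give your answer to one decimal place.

4.8 dB

Incoherent sources sum as intensities:
L_total = 10·log₁₀(10^(54.6/10) + 10^(57.8/10) + 10^(57.9/10) + 10^(55.4/10)) = 62.68 dB SPL.
Excess over the loudest (57.9 dB): 62.68 − 57.9 = 4.8 dB.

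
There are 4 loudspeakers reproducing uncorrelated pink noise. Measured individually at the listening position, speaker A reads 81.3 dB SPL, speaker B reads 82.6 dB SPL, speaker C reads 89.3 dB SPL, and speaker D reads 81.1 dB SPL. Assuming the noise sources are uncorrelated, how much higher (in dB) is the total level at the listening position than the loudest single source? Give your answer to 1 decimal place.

1.8 dB

Uncorrelated sources add in intensity (power), not in dB.
L_total = 10·log₁₀(10^(81.3/10) + 10^(82.6/10) + 10^(89.3/10) + 10^(81.1/10)) = 91.13 dB SPL.
Excess over the loudest (89.3 dB): 91.13 − 89.3 = 1.8 dB.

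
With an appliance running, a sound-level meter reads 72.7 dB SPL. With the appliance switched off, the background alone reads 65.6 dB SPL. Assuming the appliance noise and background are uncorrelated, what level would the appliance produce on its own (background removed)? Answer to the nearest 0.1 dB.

71.8 dB SPL

Background correction is a power subtraction:
L_src = 10·log₁₀(10^(72.7/10) − 10^(65.6/10)) = 10·log₁₀(14990000) = 71.8 dB SPL.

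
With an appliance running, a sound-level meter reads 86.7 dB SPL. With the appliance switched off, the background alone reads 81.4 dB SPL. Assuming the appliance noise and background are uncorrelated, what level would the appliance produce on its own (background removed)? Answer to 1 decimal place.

Subtract intensities: L_src = 10·log₁₀(10^(L_total/10) − 10^(L_bg/10)).
L_src = 10·log₁₀(10^(86.7/10) − 10^(81.4/10)) = 10·log₁₀(329700000) = 85.2 dB SPL.

85.2 dB SPL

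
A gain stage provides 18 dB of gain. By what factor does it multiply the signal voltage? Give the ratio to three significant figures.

7.94

Voltage ratio = 10^(dB/20).
10^(18/20) = 10^(0.9000) = 7.94.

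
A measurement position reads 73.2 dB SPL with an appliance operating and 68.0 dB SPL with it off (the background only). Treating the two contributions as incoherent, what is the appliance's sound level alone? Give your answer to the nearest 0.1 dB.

Subtract intensities: L_src = 10·log₁₀(10^(L_total/10) − 10^(L_bg/10)).
L_src = 10·log₁₀(10^(73.2/10) − 10^(68.0/10)) = 10·log₁₀(14580000) = 71.6 dB SPL.

71.6 dB SPL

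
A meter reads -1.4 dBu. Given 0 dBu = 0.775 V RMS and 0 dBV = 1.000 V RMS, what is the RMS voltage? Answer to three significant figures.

V = 0.775 V × 10^(-1.4/20).
= 0.775 × 0.8511 = 0.660 V.

0.660 V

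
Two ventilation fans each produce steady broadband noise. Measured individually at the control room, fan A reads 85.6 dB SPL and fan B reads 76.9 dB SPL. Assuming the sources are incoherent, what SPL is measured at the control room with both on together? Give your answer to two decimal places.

Incoherent sources sum as intensities:
L_total = 10·log₁₀(10^(85.6/10) + 10^(76.9/10)) = 10·log₁₀(412100000) = 86.15 dB SPL.

86.15 dB SPL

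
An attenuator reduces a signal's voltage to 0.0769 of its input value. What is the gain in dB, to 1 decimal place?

Voltage ratio → dB uses the 20·log₁₀ form:
20·log₁₀(0.0769) = -22.3 dB.

-22.3 dB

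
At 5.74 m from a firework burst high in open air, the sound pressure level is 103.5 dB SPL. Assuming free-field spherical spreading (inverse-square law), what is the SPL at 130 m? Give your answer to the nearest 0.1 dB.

For a point source in a free field, ΔL = −20·log₁₀(d₂/d₁).
ΔL = −20·log₁₀(130/5.74) = -27.10 dB, so L₂ = 103.5 + (-27.10) = 76.4 dB SPL.

76.4 dB SPL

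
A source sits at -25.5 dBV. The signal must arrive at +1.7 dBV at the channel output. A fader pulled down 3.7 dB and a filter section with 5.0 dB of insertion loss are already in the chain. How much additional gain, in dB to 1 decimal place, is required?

35.9 dB

The required make-up gain is the shortfall in the dB sum.
G = +1.7 − (-25.5) + 3.7 + 5.0 = 35.9 dB.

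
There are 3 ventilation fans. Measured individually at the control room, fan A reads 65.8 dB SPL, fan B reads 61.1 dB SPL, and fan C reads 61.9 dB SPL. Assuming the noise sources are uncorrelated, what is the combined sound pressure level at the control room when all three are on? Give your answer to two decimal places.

68.22 dB SPL

Add the sources as powers (linear), then convert back to dB:
L_total = 10·log₁₀(10^(65.8/10) + 10^(61.1/10) + 10^(61.9/10)) = 10·log₁₀(6639000) = 68.22 dB SPL.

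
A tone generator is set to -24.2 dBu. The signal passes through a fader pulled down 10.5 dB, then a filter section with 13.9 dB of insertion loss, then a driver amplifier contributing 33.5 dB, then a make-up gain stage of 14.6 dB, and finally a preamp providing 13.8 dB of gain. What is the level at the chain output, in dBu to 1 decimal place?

+13.3 dBu

Cascaded gains and losses add directly in dB.
-24.2 − 10.5 − 13.9 + 33.5 + 14.6 + 13.8 = +13.3 dBu.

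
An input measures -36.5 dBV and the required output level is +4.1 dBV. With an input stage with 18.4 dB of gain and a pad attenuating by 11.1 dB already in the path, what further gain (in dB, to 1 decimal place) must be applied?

The required make-up gain is the shortfall in the dB sum.
G = +4.1 − (-36.5) − 18.4 + 11.1 = 33.3 dB.

33.3 dB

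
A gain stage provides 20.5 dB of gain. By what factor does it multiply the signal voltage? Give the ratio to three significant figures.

10.6

Voltage ratio = 10^(dB/20).
10^(20.5/20) = 10^(1.025) = 10.6.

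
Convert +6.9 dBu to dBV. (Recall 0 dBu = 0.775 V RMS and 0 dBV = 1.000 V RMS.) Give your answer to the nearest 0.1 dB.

The offset between the scales is 20·log₁₀(0.775/1.000) = −2.214 dB.
So dBV = +6.9 − 2.214 = +4.7 dBV.

+4.7 dBV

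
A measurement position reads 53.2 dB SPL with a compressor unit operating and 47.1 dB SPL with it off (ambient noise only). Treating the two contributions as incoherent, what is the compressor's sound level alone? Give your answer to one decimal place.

52.0 dB SPL

Remove the background by subtracting linear intensities:
L_src = 10·log₁₀(10^(53.2/10) − 10^(47.1/10)) = 10·log₁₀(157600) = 52.0 dB SPL.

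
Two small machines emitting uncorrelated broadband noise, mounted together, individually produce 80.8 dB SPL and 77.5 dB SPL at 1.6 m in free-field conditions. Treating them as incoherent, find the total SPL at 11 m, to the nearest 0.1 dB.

65.7 dB SPL

Combined at 1.6 m: 10·log₁₀(10^(80.8/10)+10^(77.5/10)) = 82.47 dB SPL.
Then apply −20·log₁₀(11/1.6) = -16.75 dB → 65.7 dB SPL.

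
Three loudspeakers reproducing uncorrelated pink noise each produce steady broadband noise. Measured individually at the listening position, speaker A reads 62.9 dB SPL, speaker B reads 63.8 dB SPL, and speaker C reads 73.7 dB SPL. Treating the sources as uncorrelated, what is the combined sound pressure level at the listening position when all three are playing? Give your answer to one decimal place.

74.4 dB SPL

Incoherent sources sum as intensities:
L_total = 10·log₁₀(10^(62.9/10) + 10^(63.8/10) + 10^(73.7/10)) = 10·log₁₀(27790000) = 74.4 dB SPL.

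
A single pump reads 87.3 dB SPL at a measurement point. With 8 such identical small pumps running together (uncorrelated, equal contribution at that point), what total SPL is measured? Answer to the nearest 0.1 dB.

96.3 dB SPL

8 equal incoherent sources raise the level by 10·log₁₀(8) = 9.03 dB.
L_total = 87.3 + 9.03 = 96.3 dB SPL.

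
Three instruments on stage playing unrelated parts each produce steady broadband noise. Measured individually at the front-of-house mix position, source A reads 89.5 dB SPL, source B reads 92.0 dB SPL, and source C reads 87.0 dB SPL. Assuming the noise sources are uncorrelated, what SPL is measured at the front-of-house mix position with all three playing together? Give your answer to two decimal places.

94.74 dB SPL

Add the sources as powers (linear), then convert back to dB:
L_total = 10·log₁₀(10^(89.5/10) + 10^(92.0/10) + 10^(87.0/10)) = 10·log₁₀(2977000000) = 94.74 dB SPL.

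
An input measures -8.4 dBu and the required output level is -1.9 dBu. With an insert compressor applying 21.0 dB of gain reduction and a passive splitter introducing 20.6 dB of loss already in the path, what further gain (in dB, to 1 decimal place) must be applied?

The required make-up gain is the shortfall in the dB sum.
G = -1.9 − (-8.4) + 21.0 + 20.6 = 48.1 dB.

48.1 dB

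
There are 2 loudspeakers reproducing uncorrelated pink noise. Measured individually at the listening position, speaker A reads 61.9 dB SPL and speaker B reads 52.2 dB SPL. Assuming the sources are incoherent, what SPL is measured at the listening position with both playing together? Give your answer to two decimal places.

Add the sources as powers (linear), then convert back to dB:
L_total = 10·log₁₀(10^(61.9/10) + 10^(52.2/10)) = 10·log₁₀(1715000) = 62.34 dB SPL.

62.34 dB SPL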